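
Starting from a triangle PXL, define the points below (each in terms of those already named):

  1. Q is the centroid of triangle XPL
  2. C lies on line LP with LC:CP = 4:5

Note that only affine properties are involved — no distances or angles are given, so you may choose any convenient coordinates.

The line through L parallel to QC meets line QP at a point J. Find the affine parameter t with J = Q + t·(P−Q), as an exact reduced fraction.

t = -4/5

Choose coordinates P = (0, 0), X = (1, 0), L = (0, 1).
1. Q is the centroid of triangle XPL ⇒ Q = (1/3, 1/3)
2. C lies on line LP with LC:CP = 4:5 ⇒ C = (0, 5/9)
through L parallel to QC: direction (-1/3, 2/9); meets QP at J = (3/5, 3/5)
J = Q + t·(P−Q) with t = -4/5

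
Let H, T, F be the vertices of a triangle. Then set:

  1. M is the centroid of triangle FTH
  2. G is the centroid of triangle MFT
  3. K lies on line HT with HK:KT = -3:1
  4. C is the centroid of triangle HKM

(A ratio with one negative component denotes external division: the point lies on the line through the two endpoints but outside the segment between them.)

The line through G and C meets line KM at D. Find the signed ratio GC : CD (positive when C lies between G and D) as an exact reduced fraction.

GC:CD = -2

Assign H = (0, 0), T = (1, 0), F = (0, 1) — the answer is frame-independent, so this choice is without loss of generality.
1. M is the centroid of triangle FTH ⇒ M = (1/3, 1/3)
2. G is the centroid of triangle MFT ⇒ G = (4/9, 4/9)
3. K lies on line HT with HK:KT = -3:1 ⇒ K = (3/2, 0)
4. C is the centroid of triangle HKM ⇒ C = (11/18, 1/9)
line GC meets KM at D = (19/36, 5/18)
C = G + t·(D−G) with t = 2, so GC:CD = 2:-1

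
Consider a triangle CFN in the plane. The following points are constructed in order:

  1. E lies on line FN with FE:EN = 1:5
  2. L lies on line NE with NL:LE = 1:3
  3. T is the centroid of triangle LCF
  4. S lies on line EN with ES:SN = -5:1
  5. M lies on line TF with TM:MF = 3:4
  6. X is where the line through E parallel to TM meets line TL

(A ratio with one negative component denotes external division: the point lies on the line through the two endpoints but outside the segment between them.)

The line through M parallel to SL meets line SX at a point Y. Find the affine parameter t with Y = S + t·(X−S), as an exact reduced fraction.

Choose coordinates C = (0, 0), F = (1, 0), N = (0, 1).
1. E lies on line FN with FE:EN = 1:5 ⇒ E = (5/6, 1/6)
2. L lies on line NE with NL:LE = 1:3 ⇒ L = (5/24, 19/24)
3. T is the centroid of triangle LCF ⇒ T = (29/72, 19/72)
4. S lies on line EN with ES:SN = -5:1 ⇒ S = (-5/24, 29/24)
5. M lies on line TF with TM:MF = 3:4 ⇒ M = (83/126, 19/126)
6. X is where the line through E parallel to TM meets line TL ⇒ X = (55/152, 3/8)
through M parallel to SL: direction (5/12, -5/12); meets SX at Y = (103/504, 305/504)
Y = S + t·(X−S) with t = 76/105

t = 76/105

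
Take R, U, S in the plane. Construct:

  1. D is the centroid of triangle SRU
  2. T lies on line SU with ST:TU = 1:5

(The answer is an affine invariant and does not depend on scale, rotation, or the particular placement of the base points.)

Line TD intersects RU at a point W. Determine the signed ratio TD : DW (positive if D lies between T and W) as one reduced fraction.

Assign R = (0, 0), U = (1, 0), S = (0, 1) — the answer is frame-independent, so this choice is without loss of generality.
1. D is the centroid of triangle SRU ⇒ D = (1/3, 1/3)
2. T lies on line SU with ST:TU = 1:5 ⇒ T = (1/6, 5/6)
line TD meets RU at W = (4/9, 0)
D = T + t·(W−T) with t = 3/5, so TD:DW = 3/5:2/5

TD:DW = 3/2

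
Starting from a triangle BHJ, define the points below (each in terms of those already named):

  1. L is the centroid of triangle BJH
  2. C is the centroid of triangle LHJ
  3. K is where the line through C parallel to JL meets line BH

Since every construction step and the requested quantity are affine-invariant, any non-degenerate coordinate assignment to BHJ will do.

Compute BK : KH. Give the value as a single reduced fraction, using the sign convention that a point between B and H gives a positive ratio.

BK:KH = 2

Assign B = (0, 0), H = (1, 0), J = (0, 1) — the answer is frame-independent, so this choice is without loss of generality.
1. L is the centroid of triangle BJH ⇒ L = (1/3, 1/3)
2. C is the centroid of triangle LHJ ⇒ C = (4/9, 4/9)
3. K is where the line through C parallel to JL meets line BH ⇒ K = (2/3, 0)
K = B + t·(H−B) with t = 2/3, so BK:KH = t:(1−t) = 2/3:1/3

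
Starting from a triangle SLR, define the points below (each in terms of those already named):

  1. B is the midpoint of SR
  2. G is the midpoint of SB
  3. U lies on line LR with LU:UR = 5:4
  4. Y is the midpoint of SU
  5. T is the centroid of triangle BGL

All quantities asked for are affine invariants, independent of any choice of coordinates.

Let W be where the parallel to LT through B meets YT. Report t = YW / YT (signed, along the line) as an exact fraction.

t = 10

Set S = (0, 0), L = (1, 0), R = (0, 1); any affine frame gives the same invariant.
1. B is the midpoint of SR ⇒ B = (0, 1/2)
2. G is the midpoint of SB ⇒ G = (0, 1/4)
3. U lies on line LR with LU:UR = 5:4 ⇒ U = (4/9, 5/9)
4. Y is the midpoint of SU ⇒ Y = (2/9, 5/18)
5. T is the centroid of triangle BGL ⇒ T = (1/3, 1/4)
through B parallel to LT: direction (-2/3, 1/4); meets YT at W = (4/3, 0)
W = Y + t·(T−Y) with t = 10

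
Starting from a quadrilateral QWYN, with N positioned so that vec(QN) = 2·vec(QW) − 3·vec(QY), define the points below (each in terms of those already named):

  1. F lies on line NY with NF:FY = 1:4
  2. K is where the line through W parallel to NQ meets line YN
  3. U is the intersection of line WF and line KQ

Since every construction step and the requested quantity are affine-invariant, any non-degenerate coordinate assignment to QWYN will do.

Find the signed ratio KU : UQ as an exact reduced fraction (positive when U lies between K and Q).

Assign Q = (0, 0), W = (1, 0), Y = (0, 1), N = (2, -3) — the answer is frame-independent, so this choice is without loss of generality.
1. F lies on line NY with NF:FY = 1:4 ⇒ F = (8/5, -11/5)
2. K is where the line through W parallel to NQ meets line YN ⇒ K = (-1, 3)
3. U is the intersection of line WF and line KQ ⇒ U = (11/2, -33/2)
U = K + t·(Q−K) with t = 13/2, so KU:UQ = t:(1−t) = 13/2:-11/2

KU:UQ = -13/11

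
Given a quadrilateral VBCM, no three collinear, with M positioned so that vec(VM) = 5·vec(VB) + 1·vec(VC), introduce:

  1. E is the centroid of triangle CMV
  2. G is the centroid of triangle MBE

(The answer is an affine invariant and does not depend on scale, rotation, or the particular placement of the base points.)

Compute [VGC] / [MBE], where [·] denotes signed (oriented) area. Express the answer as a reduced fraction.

[VGC]:[MBE] = -23/18

Set V = (0, 0), B = (1, 0), C = (0, 1), M = (5, 1); any affine frame gives the same invariant.
1. E is the centroid of triangle CMV ⇒ E = (5/3, 2/3)
2. G is the centroid of triangle MBE ⇒ G = (23/9, 5/9)
2·[VGC] = 23/9, 2·[MBE] = -2
[VGC]:[MBE] = 23/9:-2 = -23/18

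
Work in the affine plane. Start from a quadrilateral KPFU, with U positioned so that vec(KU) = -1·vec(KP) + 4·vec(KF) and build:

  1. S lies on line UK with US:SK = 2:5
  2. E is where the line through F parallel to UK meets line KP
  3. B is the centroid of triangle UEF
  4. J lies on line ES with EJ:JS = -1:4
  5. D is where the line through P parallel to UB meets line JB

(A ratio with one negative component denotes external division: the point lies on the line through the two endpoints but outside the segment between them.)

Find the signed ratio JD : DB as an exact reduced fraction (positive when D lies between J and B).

JD:DB = -36/35

Choose coordinates K = (0, 0), P = (1, 0), F = (0, 1), U = (-1, 4).
1. S lies on line UK with US:SK = 2:5 ⇒ S = (-5/7, 20/7)
2. E is where the line through F parallel to UK meets line KP ⇒ E = (1/4, 0)
3. B is the centroid of triangle UEF ⇒ B = (-1/4, 5/3)
4. J lies on line ES with EJ:JS = -1:4 ⇒ J = (4/7, -20/21)
5. D is where the line through P parallel to UB meets line JB ⇒ D = (-29, 280/3)
D = J + t·(B−J) with t = 36, so JD:DB = t:(1−t) = 36:-35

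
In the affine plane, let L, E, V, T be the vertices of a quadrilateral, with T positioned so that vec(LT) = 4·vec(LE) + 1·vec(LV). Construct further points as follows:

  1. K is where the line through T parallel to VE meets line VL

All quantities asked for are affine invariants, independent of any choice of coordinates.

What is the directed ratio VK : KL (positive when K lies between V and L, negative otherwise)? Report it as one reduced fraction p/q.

VK:KL = -4/5

Work in coordinates with L = (0, 0), E = (1, 0), V = (0, 1), T = (4, 1).
1. K is where the line through T parallel to VE meets line VL ⇒ K = (0, 5)
K = V + t·(L−V) with t = -4, so VK:KL = t:(1−t) = -4:5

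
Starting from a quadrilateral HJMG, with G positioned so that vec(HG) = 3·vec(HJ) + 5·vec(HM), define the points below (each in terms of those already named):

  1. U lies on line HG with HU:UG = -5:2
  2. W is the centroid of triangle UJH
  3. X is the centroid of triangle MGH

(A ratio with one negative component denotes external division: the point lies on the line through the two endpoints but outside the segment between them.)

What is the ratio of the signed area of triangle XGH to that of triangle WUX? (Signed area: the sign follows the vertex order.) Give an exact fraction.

Work in coordinates with H = (0, 0), J = (1, 0), M = (0, 1), G = (3, 5).
1. U lies on line HG with HU:UG = -5:2 ⇒ U = (5, 25/3)
2. W is the centroid of triangle UJH ⇒ W = (2, 25/9)
3. X is the centroid of triangle MGH ⇒ X = (1, 2)
2·[XGH] = -1, 2·[WUX] = 29/9
[XGH]:[WUX] = -1:29/9 = -9/29

[XGH]:[WUX] = -9/29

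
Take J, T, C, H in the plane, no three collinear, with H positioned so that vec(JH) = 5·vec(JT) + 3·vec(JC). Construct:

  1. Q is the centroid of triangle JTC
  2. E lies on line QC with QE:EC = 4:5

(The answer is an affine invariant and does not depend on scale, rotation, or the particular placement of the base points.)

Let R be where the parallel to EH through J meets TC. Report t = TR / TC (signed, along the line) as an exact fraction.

Work in coordinates with J = (0, 0), T = (1, 0), C = (0, 1), H = (5, 3).
1. Q is the centroid of triangle JTC ⇒ Q = (1/3, 1/3)
2. E lies on line QC with QE:EC = 4:5 ⇒ E = (5/27, 17/27)
through J parallel to EH: direction (130/27, 64/27); meets TC at R = (65/97, 32/97)
R = T + t·(C−T) with t = 32/97

t = 32/97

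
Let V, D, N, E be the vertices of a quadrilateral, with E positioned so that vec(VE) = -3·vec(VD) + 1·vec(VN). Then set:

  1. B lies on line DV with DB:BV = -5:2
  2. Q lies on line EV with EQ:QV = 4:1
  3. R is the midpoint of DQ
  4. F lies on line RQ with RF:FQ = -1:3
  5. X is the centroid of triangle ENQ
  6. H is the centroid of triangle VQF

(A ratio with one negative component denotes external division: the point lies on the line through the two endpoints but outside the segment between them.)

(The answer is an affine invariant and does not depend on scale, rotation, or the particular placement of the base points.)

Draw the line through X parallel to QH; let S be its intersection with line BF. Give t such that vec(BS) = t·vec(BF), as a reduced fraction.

Work in coordinates with V = (0, 0), D = (1, 0), N = (0, 1), E = (-3, 1).
1. B lies on line DV with DB:BV = -5:2 ⇒ B = (-2/3, 0)
2. Q lies on line EV with EQ:QV = 4:1 ⇒ Q = (-3/5, 1/5)
3. R is the midpoint of DQ ⇒ R = (1/5, 1/10)
4. F lies on line RQ with RF:FQ = -1:3 ⇒ F = (3/5, 1/20)
5. X is the centroid of triangle ENQ ⇒ X = (-6/5, 11/15)
6. H is the centroid of triangle VQF ⇒ H = (0, 1/12)
through X parallel to QH: direction (3/5, -7/60); meets BF at S = (81/40, 17/160)
S = B + t·(F−B) with t = 17/8

t = 17/8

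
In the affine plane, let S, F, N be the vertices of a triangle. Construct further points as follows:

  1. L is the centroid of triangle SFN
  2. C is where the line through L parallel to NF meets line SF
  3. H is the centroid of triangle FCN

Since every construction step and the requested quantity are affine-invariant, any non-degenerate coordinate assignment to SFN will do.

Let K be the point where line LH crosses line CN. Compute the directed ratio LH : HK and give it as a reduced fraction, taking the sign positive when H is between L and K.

Set S = (0, 0), F = (1, 0), N = (0, 1); any affine frame gives the same invariant.
1. L is the centroid of triangle SFN ⇒ L = (1/3, 1/3)
2. C is where the line through L parallel to NF meets line SF ⇒ C = (2/3, 0)
3. H is the centroid of triangle FCN ⇒ H = (5/9, 1/3)
line LH meets CN at K = (4/9, 1/3)
H = L + t·(K−L) with t = 2, so LH:HK = 2:-1

LH:HK = -2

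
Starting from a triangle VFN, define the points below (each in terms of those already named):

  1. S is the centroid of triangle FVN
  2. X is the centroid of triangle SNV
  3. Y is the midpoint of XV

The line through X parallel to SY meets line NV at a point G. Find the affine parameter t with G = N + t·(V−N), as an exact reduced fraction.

t = 3/5

Choose coordinates V = (0, 0), F = (1, 0), N = (0, 1).
1. S is the centroid of triangle FVN ⇒ S = (1/3, 1/3)
2. X is the centroid of triangle SNV ⇒ X = (1/9, 4/9)
3. Y is the midpoint of XV ⇒ Y = (1/18, 2/9)
through X parallel to SY: direction (-5/18, -1/9); meets NV at G = (0, 2/5)
G = N + t·(V−N) with t = 3/5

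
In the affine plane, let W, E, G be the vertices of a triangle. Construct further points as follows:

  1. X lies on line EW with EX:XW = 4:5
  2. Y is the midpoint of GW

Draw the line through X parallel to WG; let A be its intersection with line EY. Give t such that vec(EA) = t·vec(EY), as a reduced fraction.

Work in coordinates with W = (0, 0), E = (1, 0), G = (0, 1).
1. X lies on line EW with EX:XW = 4:5 ⇒ X = (5/9, 0)
2. Y is the midpoint of GW ⇒ Y = (0, 1/2)
through X parallel to WG: direction (0, 1); meets EY at A = (5/9, 2/9)
A = E + t·(Y−E) with t = 4/9

t = 4/9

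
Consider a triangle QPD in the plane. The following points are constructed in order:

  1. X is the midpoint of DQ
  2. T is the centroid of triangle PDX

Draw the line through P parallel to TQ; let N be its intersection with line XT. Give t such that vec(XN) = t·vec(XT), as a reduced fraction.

Set Q = (0, 0), P = (1, 0), D = (0, 1); any affine frame gives the same invariant.
1. X is the midpoint of DQ ⇒ X = (0, 1/2)
2. T is the centroid of triangle PDX ⇒ T = (1/3, 1/2)
through P parallel to TQ: direction (-1/3, -1/2); meets XT at N = (4/3, 1/2)
N = X + t·(T−X) with t = 4

t = 4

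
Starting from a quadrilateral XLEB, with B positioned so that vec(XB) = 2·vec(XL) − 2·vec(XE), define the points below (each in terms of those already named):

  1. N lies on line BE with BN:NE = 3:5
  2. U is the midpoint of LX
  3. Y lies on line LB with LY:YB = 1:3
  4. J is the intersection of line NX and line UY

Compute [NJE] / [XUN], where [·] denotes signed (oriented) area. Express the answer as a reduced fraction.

Assign X = (0, 0), L = (1, 0), E = (0, 1), B = (2, -2) — the answer is frame-independent, so this choice is without loss of generality.
1. N lies on line BE with BN:NE = 3:5 ⇒ N = (5/4, -7/8)
2. U is the midpoint of LX ⇒ U = (1/2, 0)
3. Y lies on line LB with LY:YB = 1:3 ⇒ Y = (5/4, -1/2)
4. J is the intersection of line NX and line UY ⇒ J = (-10, 7)
2·[NJE] = -45/4, 2·[XUN] = -7/16
[NJE]:[XUN] = -45/4:-7/16 = 180/7

[NJE]:[XUN] = 180/7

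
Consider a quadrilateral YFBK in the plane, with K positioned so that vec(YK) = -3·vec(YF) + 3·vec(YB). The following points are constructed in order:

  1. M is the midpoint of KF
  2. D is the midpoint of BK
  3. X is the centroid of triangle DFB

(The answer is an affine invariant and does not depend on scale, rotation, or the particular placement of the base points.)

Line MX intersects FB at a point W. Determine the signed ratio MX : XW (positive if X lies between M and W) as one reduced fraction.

Choose coordinates Y = (0, 0), F = (1, 0), B = (0, 1), K = (-3, 3).
1. M is the midpoint of KF ⇒ M = (-1, 3/2)
2. D is the midpoint of BK ⇒ D = (-3/2, 2)
3. X is the centroid of triangle DFB ⇒ X = (-1/6, 1)
line MX meets FB at W = (1/4, 3/4)
X = M + t·(W−M) with t = 2/3, so MX:XW = 2/3:1/3

MX:XW = 2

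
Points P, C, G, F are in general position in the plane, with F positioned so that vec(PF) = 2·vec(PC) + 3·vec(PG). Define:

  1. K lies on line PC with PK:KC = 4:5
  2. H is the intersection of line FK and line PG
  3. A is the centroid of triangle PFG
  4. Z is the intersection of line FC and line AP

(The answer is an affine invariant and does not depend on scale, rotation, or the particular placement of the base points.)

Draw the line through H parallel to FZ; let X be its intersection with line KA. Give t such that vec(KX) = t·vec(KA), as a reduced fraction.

t = 5/7

Assign P = (0, 0), C = (1, 0), G = (0, 1), F = (2, 3) — the answer is frame-independent, so this choice is without loss of generality.
1. K lies on line PC with PK:KC = 4:5 ⇒ K = (4/9, 0)
2. H is the intersection of line FK and line PG ⇒ H = (0, -6/7)
3. A is the centroid of triangle PFG ⇒ A = (2/3, 4/3)
4. Z is the intersection of line FC and line AP ⇒ Z = (3, 6)
through H parallel to FZ: direction (1, 3); meets KA at X = (38/63, 20/21)
X = K + t·(A−K) with t = 5/7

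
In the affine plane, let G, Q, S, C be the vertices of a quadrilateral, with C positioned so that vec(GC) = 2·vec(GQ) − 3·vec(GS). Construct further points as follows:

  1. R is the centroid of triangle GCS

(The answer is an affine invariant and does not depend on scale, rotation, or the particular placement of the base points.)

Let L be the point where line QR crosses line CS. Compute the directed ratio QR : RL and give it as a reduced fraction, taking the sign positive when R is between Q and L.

Work in coordinates with G = (0, 0), Q = (1, 0), S = (0, 1), C = (2, -3).
1. R is the centroid of triangle GCS ⇒ R = (2/3, -2/3)
line QR meets CS at L = (3/4, -1/2)
R = Q + t·(L−Q) with t = 4/3, so QR:RL = 4/3:-1/3

QR:RL = -4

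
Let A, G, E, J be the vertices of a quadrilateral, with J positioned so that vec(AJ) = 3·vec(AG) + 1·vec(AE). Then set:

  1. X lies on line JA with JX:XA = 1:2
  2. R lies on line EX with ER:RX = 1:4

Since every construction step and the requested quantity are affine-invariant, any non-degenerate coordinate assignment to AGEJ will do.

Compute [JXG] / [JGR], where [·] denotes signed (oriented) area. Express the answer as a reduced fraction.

[JXG]:[JGR] = -5/37

Set A = (0, 0), G = (1, 0), E = (0, 1), J = (3, 1); any affine frame gives the same invariant.
1. X lies on line JA with JX:XA = 1:2 ⇒ X = (2, 2/3)
2. R lies on line EX with ER:RX = 1:4 ⇒ R = (2/5, 14/15)
2·[JXG] = 1/3, 2·[JGR] = -37/15
[JXG]:[JGR] = 1/3:-37/15 = -5/37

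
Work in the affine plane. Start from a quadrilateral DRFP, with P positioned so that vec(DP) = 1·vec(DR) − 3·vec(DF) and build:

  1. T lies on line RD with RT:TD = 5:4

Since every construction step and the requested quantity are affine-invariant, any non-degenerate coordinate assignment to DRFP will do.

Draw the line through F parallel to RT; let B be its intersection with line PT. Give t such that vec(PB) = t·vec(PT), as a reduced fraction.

t = 4/3

Assign D = (0, 0), R = (1, 0), F = (0, 1), P = (1, -3) — the answer is frame-independent, so this choice is without loss of generality.
1. T lies on line RD with RT:TD = 5:4 ⇒ T = (4/9, 0)
through F parallel to RT: direction (-5/9, 0); meets PT at B = (7/27, 1)
B = P + t·(T−P) with t = 4/3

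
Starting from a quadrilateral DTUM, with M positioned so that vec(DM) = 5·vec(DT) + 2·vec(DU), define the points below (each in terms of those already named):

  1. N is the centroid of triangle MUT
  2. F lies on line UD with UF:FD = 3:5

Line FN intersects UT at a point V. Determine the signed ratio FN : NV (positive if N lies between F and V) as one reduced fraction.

Work in coordinates with D = (0, 0), T = (1, 0), U = (0, 1), M = (5, 2).
1. N is the centroid of triangle MUT ⇒ N = (2, 1)
2. F lies on line UD with UF:FD = 3:5 ⇒ F = (0, 5/8)
line FN meets UT at V = (6/19, 13/19)
N = F + t·(V−F) with t = 19/3, so FN:NV = 19/3:-16/3

FN:NV = -19/16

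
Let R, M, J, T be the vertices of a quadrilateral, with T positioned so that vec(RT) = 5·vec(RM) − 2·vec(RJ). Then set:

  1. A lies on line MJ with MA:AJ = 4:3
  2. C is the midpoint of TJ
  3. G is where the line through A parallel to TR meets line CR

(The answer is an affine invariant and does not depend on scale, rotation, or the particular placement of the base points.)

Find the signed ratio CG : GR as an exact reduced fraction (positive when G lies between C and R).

Choose coordinates R = (0, 0), M = (1, 0), J = (0, 1), T = (5, -2).
1. A lies on line MJ with MA:AJ = 4:3 ⇒ A = (3/7, 4/7)
2. C is the midpoint of TJ ⇒ C = (5/2, -1/2)
3. G is where the line through A parallel to TR meets line CR ⇒ G = (26/7, -26/35)
G = C + t·(R−C) with t = -17/35, so CG:GR = t:(1−t) = -17/35:52/35

CG:GR = -17/52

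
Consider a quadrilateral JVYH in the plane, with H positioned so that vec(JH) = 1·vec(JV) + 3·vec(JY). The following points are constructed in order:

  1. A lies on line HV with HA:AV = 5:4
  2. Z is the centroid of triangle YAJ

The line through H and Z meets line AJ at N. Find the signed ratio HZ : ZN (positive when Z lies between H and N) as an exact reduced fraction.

Choose coordinates J = (0, 0), V = (1, 0), Y = (0, 1), H = (1, 3).
1. A lies on line HV with HA:AV = 5:4 ⇒ A = (1, 4/3)
2. Z is the centroid of triangle YAJ ⇒ Z = (1/3, 7/9)
line HZ meets AJ at N = (1/6, 2/9)
Z = H + t·(N−H) with t = 4/5, so HZ:ZN = 4/5:1/5

HZ:ZN = 4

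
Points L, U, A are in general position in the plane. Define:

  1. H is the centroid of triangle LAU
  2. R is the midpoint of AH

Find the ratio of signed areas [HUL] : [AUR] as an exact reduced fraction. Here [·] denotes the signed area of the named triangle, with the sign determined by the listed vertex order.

Choose coordinates L = (0, 0), U = (1, 0), A = (0, 1).
1. H is the centroid of triangle LAU ⇒ H = (1/3, 1/3)
2. R is the midpoint of AH ⇒ R = (1/6, 2/3)
2·[HUL] = -1/3, 2·[AUR] = -1/6
[HUL]:[AUR] = -1/3:-1/6 = 2

[HUL]:[AUR] = 2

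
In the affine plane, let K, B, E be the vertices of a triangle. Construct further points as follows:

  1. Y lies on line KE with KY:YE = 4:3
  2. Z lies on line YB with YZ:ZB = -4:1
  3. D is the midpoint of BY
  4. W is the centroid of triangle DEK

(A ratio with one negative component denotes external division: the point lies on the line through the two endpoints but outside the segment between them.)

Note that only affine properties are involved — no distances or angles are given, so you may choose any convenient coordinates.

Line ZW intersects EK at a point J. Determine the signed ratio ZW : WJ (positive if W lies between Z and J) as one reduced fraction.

ZW:WJ = 7

Work in coordinates with K = (0, 0), B = (1, 0), E = (0, 1).
1. Y lies on line KE with KY:YE = 4:3 ⇒ Y = (0, 4/7)
2. Z lies on line YB with YZ:ZB = -4:1 ⇒ Z = (4/3, -4/21)
3. D is the midpoint of BY ⇒ D = (1/2, 2/7)
4. W is the centroid of triangle DEK ⇒ W = (1/6, 3/7)
line ZW meets EK at J = (0, 76/147)
W = Z + t·(J−Z) with t = 7/8, so ZW:WJ = 7/8:1/8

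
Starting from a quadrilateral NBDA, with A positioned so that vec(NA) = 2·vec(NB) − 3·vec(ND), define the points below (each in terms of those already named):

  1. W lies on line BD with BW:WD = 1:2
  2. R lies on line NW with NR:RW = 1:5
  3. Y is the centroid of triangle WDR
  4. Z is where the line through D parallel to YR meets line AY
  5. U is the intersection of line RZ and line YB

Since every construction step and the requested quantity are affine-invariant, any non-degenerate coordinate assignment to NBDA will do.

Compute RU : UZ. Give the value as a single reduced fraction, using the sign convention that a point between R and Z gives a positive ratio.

Set N = (0, 0), B = (1, 0), D = (0, 1), A = (2, -3); any affine frame gives the same invariant.
1. W lies on line BD with BW:WD = 1:2 ⇒ W = (2/3, 1/3)
2. R lies on line NW with NR:RW = 1:5 ⇒ R = (1/9, 1/18)
3. Y is the centroid of triangle WDR ⇒ Y = (7/27, 25/54)
4. Z is where the line through D parallel to YR meets line AY ⇒ Z = (-4/891, 80/81)
5. U is the intersection of line RZ and line YB ⇒ U = (269/6129, 7325/12258)
U = R + t·(Z−R) with t = 132/227, so RU:UZ = t:(1−t) = 132/227:95/227

RU:UZ = 132/95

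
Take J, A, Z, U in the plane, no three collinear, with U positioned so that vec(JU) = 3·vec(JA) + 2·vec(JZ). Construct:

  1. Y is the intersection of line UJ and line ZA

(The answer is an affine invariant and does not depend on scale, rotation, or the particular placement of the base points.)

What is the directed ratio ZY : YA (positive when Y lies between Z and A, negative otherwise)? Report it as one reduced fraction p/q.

Assign J = (0, 0), A = (1, 0), Z = (0, 1), U = (3, 2) — the answer is frame-independent, so this choice is without loss of generality.
1. Y is the intersection of line UJ and line ZA ⇒ Y = (3/5, 2/5)
Y = Z + t·(A−Z) with t = 3/5, so ZY:YA = t:(1−t) = 3/5:2/5

ZY:YA = 3/2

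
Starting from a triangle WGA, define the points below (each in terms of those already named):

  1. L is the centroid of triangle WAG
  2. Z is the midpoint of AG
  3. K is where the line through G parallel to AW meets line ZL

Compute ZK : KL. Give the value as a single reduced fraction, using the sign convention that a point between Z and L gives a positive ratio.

Assign W = (0, 0), G = (1, 0), A = (0, 1) — the answer is frame-independent, so this choice is without loss of generality.
1. L is the centroid of triangle WAG ⇒ L = (1/3, 1/3)
2. Z is the midpoint of AG ⇒ Z = (1/2, 1/2)
3. K is where the line through G parallel to AW meets line ZL ⇒ K = (1, 1)
K = Z + t·(L−Z) with t = -3, so ZK:KL = t:(1−t) = -3:4

ZK:KL = -3/4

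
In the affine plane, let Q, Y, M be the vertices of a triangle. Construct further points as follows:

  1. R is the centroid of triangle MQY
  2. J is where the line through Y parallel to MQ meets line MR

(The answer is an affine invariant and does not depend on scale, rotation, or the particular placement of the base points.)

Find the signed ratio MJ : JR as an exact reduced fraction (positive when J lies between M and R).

MJ:JR = -3/2

Choose coordinates Q = (0, 0), Y = (1, 0), M = (0, 1).
1. R is the centroid of triangle MQY ⇒ R = (1/3, 1/3)
2. J is where the line through Y parallel to MQ meets line MR ⇒ J = (1, -1)
J = M + t·(R−M) with t = 3, so MJ:JR = t:(1−t) = 3:-2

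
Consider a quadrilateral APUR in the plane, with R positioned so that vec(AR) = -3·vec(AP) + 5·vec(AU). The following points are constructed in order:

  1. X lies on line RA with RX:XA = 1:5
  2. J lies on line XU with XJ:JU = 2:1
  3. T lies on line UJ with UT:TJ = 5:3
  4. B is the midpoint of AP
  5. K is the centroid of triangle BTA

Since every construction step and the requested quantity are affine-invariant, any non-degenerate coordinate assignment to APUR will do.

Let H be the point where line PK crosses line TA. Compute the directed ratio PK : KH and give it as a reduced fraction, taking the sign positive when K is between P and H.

PK:KH = 5

Choose coordinates A = (0, 0), P = (1, 0), U = (0, 1), R = (-3, 5).
1. X lies on line RA with RX:XA = 1:5 ⇒ X = (-5/2, 25/6)
2. J lies on line XU with XJ:JU = 2:1 ⇒ J = (-5/6, 37/18)
3. T lies on line UJ with UT:TJ = 5:3 ⇒ T = (-25/48, 239/144)
4. B is the midpoint of AP ⇒ B = (1/2, 0)
5. K is the centroid of triangle BTA ⇒ K = (-1/144, 239/432)
line PK meets TA at H = (-5/24, 239/360)
K = P + t·(H−P) with t = 5/6, so PK:KH = 5/6:1/6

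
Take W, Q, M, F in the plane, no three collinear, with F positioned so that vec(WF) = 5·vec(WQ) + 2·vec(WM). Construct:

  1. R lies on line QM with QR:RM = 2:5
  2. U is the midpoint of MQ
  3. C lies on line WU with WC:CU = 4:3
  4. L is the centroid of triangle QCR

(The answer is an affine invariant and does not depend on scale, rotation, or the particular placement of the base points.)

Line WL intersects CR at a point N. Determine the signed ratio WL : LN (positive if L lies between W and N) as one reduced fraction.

WL:LN = 2

Set W = (0, 0), Q = (1, 0), M = (0, 1), F = (5, 2); any affine frame gives the same invariant.
1. R lies on line QM with QR:RM = 2:5 ⇒ R = (5/7, 2/7)
2. U is the midpoint of MQ ⇒ U = (1/2, 1/2)
3. C lies on line WU with WC:CU = 4:3 ⇒ C = (2/7, 2/7)
4. L is the centroid of triangle QCR ⇒ L = (2/3, 4/21)
line WL meets CR at N = (1, 2/7)
L = W + t·(N−W) with t = 2/3, so WL:LN = 2/3:1/3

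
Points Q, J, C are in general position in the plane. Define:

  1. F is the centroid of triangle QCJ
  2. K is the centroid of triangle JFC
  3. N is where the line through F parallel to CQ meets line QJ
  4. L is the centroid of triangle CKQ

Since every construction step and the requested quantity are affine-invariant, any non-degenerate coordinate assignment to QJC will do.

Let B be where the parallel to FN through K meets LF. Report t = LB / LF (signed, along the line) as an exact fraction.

Set Q = (0, 0), J = (1, 0), C = (0, 1); any affine frame gives the same invariant.
1. F is the centroid of triangle QCJ ⇒ F = (1/3, 1/3)
2. K is the centroid of triangle JFC ⇒ K = (4/9, 4/9)
3. N is where the line through F parallel to CQ meets line QJ ⇒ N = (1/3, 0)
4. L is the centroid of triangle CKQ ⇒ L = (4/27, 13/27)
through K parallel to FN: direction (0, -1/3); meets LF at B = (4/9, 11/45)
B = L + t·(F−L) with t = 8/5

t = 8/5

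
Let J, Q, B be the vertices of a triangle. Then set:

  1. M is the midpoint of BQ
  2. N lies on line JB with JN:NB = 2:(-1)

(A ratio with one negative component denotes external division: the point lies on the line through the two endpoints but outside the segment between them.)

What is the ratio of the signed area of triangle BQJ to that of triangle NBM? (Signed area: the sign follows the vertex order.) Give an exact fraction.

Set J = (0, 0), Q = (1, 0), B = (0, 1); any affine frame gives the same invariant.
1. M is the midpoint of BQ ⇒ M = (1/2, 1/2)
2. N lies on line JB with JN:NB = 2:(-1) ⇒ N = (0, 2)
2·[BQJ] = -1, 2·[NBM] = 1/2
[BQJ]:[NBM] = -1:1/2 = -2

[BQJ]:[NBM] = -2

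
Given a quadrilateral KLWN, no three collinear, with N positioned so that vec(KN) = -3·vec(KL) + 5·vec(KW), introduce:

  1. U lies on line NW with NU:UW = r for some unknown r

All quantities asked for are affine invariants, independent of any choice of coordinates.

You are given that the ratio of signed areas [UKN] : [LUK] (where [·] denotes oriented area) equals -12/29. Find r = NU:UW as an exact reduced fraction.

Set K = (0, 0), L = (1, 0), W = (0, 1), N = (-3, 5); any affine frame gives the same invariant.
1. With NU:UW = r, write λ = r/(r+1) so U = N + λ·(W−N); U is affine-linear in λ
Every point depending on U is an affine combination of U and λ-independent points, so each such coordinate is linear in λ; the λ² term in each signed area is a multiple of (W−N)×(W−N) = 0, so 2·[UKN] and 2·[LUK] are each linear in λ. Evaluating at λ=0 and λ=1:
  2·[UKN] = -3·λ,   2·[LUK] = -4·λ + 5
So [UKN]:[LUK] = (-3·λ) / (-4·λ + 5). Setting this equal to -12/29:
  -3·λ = -12/29·(-4·λ + 5)  ⇒  λ = 4/9
Then r = λ/(1−λ) = (4/9)/(5/9) = 4/5. Check: with r = 4/5, U = (-5/3, 29/9) and [UKN]:[LUK] = -12/29 as required.

r = 4/5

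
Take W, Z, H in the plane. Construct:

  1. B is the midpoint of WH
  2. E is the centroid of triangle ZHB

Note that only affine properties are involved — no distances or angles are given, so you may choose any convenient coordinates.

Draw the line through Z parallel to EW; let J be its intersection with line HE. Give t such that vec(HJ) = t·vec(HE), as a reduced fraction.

Assign W = (0, 0), Z = (1, 0), H = (0, 1) — the answer is frame-independent, so this choice is without loss of generality.
1. B is the midpoint of WH ⇒ B = (0, 1/2)
2. E is the centroid of triangle ZHB ⇒ E = (1/3, 1/2)
through Z parallel to EW: direction (-1/3, -1/2); meets HE at J = (5/6, -1/4)
J = H + t·(E−H) with t = 5/2

t = 5/2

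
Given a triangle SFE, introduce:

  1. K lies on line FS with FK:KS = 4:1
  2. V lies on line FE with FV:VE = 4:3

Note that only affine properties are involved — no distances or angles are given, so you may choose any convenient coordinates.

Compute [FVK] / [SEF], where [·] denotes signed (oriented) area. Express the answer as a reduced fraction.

Work in coordinates with S = (0, 0), F = (1, 0), E = (0, 1).
1. K lies on line FS with FK:KS = 4:1 ⇒ K = (1/5, 0)
2. V lies on line FE with FV:VE = 4:3 ⇒ V = (3/7, 4/7)
2·[FVK] = 16/35, 2·[SEF] = -1
[FVK]:[SEF] = 16/35:-1 = -16/35

[FVK]:[SEF] = -16/35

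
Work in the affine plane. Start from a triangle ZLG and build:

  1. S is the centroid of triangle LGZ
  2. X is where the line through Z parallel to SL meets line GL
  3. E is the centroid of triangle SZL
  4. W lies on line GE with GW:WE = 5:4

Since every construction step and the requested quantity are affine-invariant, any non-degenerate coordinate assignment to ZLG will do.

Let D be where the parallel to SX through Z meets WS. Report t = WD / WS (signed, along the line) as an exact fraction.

t = 95/14

Work in coordinates with Z = (0, 0), L = (1, 0), G = (0, 1).
1. S is the centroid of triangle LGZ ⇒ S = (1/3, 1/3)
2. X is where the line through Z parallel to SL meets line GL ⇒ X = (2, -1)
3. E is the centroid of triangle SZL ⇒ E = (4/9, 1/9)
4. W lies on line GE with GW:WE = 5:4 ⇒ W = (20/81, 41/81)
through Z parallel to SX: direction (5/3, -4/3); meets WS at D = (5/6, -2/3)
D = W + t·(S−W) with t = 95/14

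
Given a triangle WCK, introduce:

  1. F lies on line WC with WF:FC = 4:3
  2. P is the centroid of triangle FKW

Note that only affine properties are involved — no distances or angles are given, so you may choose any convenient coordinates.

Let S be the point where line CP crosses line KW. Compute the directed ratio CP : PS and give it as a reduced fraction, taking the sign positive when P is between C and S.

CP:PS = 17/4

Set W = (0, 0), C = (1, 0), K = (0, 1); any affine frame gives the same invariant.
1. F lies on line WC with WF:FC = 4:3 ⇒ F = (4/7, 0)
2. P is the centroid of triangle FKW ⇒ P = (4/21, 1/3)
line CP meets KW at S = (0, 7/17)
P = C + t·(S−C) with t = 17/21, so CP:PS = 17/21:4/21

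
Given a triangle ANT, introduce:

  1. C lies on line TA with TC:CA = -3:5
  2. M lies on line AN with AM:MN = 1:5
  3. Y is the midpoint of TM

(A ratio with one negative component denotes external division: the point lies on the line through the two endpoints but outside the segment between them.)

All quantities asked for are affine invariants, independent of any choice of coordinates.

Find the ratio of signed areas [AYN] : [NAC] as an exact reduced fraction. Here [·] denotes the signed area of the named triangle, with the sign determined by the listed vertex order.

Choose coordinates A = (0, 0), N = (1, 0), T = (0, 1).
1. C lies on line TA with TC:CA = -3:5 ⇒ C = (0, 5/2)
2. M lies on line AN with AM:MN = 1:5 ⇒ M = (1/6, 0)
3. Y is the midpoint of TM ⇒ Y = (1/12, 1/2)
2·[AYN] = -1/2, 2·[NAC] = -5/2
[AYN]:[NAC] = -1/2:-5/2 = 1/5

[AYN]:[NAC] = 1/5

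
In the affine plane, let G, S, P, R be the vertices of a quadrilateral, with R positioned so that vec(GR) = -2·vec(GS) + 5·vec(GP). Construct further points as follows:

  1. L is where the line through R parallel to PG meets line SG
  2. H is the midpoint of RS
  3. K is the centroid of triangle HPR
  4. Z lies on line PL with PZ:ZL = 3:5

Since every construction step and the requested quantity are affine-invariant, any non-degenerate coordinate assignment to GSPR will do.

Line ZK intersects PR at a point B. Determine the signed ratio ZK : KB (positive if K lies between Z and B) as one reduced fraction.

ZK:KB = -49/4

Choose coordinates G = (0, 0), S = (1, 0), P = (0, 1), R = (-2, 5).
1. L is where the line through R parallel to PG meets line SG ⇒ L = (-2, 0)
2. H is the midpoint of RS ⇒ H = (-1/2, 5/2)
3. K is the centroid of triangle HPR ⇒ K = (-5/6, 17/6)
4. Z lies on line PL with PZ:ZL = 3:5 ⇒ Z = (-3/4, 5/8)
line ZK meets PR at B = (-81/98, 130/49)
K = Z + t·(B−Z) with t = 49/45, so ZK:KB = 49/45:-4/45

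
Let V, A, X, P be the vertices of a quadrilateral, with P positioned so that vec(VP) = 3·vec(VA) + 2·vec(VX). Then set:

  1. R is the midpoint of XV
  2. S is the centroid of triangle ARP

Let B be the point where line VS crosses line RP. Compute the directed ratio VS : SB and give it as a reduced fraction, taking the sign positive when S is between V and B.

VS:SB = 1/2

Assign V = (0, 0), A = (1, 0), X = (0, 1), P = (3, 2) — the answer is frame-independent, so this choice is without loss of generality.
1. R is the midpoint of XV ⇒ R = (0, 1/2)
2. S is the centroid of triangle ARP ⇒ S = (4/3, 5/6)
line VS meets RP at B = (4, 5/2)
S = V + t·(B−V) with t = 1/3, so VS:SB = 1/3:2/3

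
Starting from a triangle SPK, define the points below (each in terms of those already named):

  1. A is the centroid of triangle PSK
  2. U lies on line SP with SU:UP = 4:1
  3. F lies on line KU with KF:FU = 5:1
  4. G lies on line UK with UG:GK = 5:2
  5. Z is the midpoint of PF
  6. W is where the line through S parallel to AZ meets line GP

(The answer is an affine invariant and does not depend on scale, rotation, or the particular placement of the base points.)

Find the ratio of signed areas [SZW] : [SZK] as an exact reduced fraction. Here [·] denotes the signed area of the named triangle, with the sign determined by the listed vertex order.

[SZW]:[SZK] = -30/23

Work in coordinates with S = (0, 0), P = (1, 0), K = (0, 1).
1. A is the centroid of triangle PSK ⇒ A = (1/3, 1/3)
2. U lies on line SP with SU:UP = 4:1 ⇒ U = (4/5, 0)
3. F lies on line KU with KF:FU = 5:1 ⇒ F = (2/3, 1/6)
4. G lies on line UK with UG:GK = 5:2 ⇒ G = (8/35, 5/7)
5. Z is the midpoint of PF ⇒ Z = (5/6, 1/12)
6. W is where the line through S parallel to AZ meets line GP ⇒ W = (50/23, -25/23)
2·[SZW] = -25/23, 2·[SZK] = 5/6
[SZW]:[SZK] = -25/23:5/6 = -30/23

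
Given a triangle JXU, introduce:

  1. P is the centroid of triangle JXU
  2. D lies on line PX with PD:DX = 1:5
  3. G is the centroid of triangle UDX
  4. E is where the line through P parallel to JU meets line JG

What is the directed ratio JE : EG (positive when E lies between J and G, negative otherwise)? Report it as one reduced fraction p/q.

JE:EG = 9/4

Work in coordinates with J = (0, 0), X = (1, 0), U = (0, 1).
1. P is the centroid of triangle JXU ⇒ P = (1/3, 1/3)
2. D lies on line PX with PD:DX = 1:5 ⇒ D = (4/9, 5/18)
3. G is the centroid of triangle UDX ⇒ G = (13/27, 23/54)
4. E is where the line through P parallel to JU meets line JG ⇒ E = (1/3, 23/78)
E = J + t·(G−J) with t = 9/13, so JE:EG = t:(1−t) = 9/13:4/13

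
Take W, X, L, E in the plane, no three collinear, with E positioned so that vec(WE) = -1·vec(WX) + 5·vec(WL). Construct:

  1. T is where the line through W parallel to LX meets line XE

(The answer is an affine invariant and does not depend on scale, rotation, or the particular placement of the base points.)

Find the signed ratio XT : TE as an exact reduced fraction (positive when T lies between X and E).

XT:TE = -1/4

Work in coordinates with W = (0, 0), X = (1, 0), L = (0, 1), E = (-1, 5).
1. T is where the line through W parallel to LX meets line XE ⇒ T = (5/3, -5/3)
T = X + t·(E−X) with t = -1/3, so XT:TE = t:(1−t) = -1/3:4/3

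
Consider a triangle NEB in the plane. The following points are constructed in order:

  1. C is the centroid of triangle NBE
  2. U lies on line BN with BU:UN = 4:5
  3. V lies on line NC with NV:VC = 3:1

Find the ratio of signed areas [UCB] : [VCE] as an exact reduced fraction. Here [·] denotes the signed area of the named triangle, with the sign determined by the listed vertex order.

[UCB]:[VCE] = -16/9

Set N = (0, 0), E = (1, 0), B = (0, 1); any affine frame gives the same invariant.
1. C is the centroid of triangle NBE ⇒ C = (1/3, 1/3)
2. U lies on line BN with BU:UN = 4:5 ⇒ U = (0, 5/9)
3. V lies on line NC with NV:VC = 3:1 ⇒ V = (1/4, 1/4)
2·[UCB] = 4/27, 2·[VCE] = -1/12
[UCB]:[VCE] = 4/27:-1/12 = -16/9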